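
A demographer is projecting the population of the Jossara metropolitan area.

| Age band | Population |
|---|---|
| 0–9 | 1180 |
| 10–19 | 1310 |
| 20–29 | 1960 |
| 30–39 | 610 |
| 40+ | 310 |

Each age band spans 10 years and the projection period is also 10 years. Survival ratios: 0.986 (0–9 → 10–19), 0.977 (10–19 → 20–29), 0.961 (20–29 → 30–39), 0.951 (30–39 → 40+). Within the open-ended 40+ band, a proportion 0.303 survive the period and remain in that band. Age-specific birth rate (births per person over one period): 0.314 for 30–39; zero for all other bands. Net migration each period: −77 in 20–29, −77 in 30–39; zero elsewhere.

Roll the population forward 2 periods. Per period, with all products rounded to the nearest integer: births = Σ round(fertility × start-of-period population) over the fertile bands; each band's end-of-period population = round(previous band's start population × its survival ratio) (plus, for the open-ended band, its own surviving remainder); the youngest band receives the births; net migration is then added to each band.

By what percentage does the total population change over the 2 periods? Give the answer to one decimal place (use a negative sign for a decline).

Let band 1 be 0–9 through band 5 = 40+.
After projecting period 1:
Births: 610 × 0.314 = 192
Band 2: 1180 × 0.986 = 1163
Band 3: 1310 × 0.977 = 1280
Band 4: 1960 × 0.961 = 1884
Band 5: 610 × 0.951 + 310 × 0.303 = 580 + 94 = 674
Net migration: Band 3 − 77 → 1203; Band 4 − 77 → 1807
Population now: 0–9=192, 10–19=1163, 20–29=1203, 30–39=1807, 40+=674
After projecting period 2:
Births: 1807 × 0.314 = 567
Band 2: 192 × 0.986 = 189
Band 3: 1163 × 0.977 = 1136
Band 4: 1203 × 0.961 = 1156
Band 5: 1807 × 0.951 + 674 × 0.303 = 1718 + 204 = 1922
Net migration: Band 3 − 77 → 1059; Band 4 − 77 → 1079
Population now: 0–9=567, 10–19=189, 20–29=1059, 30–39=1079, 40+=1922
Total: 5370 → 4816; change = -554; percentage change = -10.3%

-10.3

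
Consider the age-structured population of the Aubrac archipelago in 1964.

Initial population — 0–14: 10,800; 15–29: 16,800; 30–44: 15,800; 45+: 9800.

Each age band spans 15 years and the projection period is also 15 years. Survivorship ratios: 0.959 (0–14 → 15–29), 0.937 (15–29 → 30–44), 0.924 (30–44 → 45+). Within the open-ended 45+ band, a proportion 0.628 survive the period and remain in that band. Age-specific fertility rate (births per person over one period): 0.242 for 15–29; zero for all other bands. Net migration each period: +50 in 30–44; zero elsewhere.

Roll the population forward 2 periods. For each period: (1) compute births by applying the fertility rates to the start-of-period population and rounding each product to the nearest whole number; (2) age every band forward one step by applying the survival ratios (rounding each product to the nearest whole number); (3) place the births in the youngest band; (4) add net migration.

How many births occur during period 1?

Period 1:
Births: 16800 * 0.242 = 4066
15–29: 10800 * 0.959 = 10357
30–44: 16800 * 0.937 = 15742
45+: 15800 * 0.924 + 9800 * 0.628 = 14599 + 6154 = 20753
Net migration: 30–44 + 50 → 15792
Giving 4066 / 10357 / 15792 / 20753.

4066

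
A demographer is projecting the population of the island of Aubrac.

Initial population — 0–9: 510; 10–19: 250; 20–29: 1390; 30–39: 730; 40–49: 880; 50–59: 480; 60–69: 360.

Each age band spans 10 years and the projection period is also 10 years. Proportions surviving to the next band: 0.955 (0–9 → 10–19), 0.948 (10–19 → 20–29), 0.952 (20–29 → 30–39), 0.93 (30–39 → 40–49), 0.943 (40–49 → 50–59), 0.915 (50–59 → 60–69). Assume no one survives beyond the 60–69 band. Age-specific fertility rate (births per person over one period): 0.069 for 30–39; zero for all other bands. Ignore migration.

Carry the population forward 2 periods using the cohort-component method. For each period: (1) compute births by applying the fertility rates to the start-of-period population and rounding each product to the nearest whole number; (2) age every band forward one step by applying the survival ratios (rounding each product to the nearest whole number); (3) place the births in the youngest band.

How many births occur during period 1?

50

[period 1]
Births: 730 × 0.069 = 50
10–19: 510 × 0.955 = 487
20–29: 250 × 0.948 = 237
30–39: 1390 × 0.952 = 1323
40–49: 730 × 0.93 = 679
50–59: 880 × 0.943 = 830
60–69: 480 × 0.915 = 439
→ [50, 487, 237, 1323, 679, 830, 439]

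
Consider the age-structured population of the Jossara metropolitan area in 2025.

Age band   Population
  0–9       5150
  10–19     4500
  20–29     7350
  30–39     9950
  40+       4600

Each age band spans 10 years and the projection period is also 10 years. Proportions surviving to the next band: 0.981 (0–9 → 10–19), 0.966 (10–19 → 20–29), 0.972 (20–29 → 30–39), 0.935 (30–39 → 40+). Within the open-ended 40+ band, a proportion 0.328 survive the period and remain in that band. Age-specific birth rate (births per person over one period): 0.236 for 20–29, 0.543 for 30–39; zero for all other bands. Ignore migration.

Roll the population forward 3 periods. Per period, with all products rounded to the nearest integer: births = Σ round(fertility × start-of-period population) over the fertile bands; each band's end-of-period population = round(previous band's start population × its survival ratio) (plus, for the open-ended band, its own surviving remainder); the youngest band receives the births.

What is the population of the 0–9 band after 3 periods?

3446

Numbering the groups 1..5 from youngest to oldest:
Period 1.
Births: 7350 × 0.236 = 1735, 9950 × 0.543 = 5403 → total 7138
Group 2: 5150 × 0.981 = 5052
Group 3: 4500 × 0.966 = 4347
Group 4: 7350 × 0.972 = 7144
Group 5: 9950 × 0.935 + 4600 × 0.328 = 9303 + 1509 = 10812
Population now: 0–9=7138, 10–19=5052, 20–29=4347, 30–39=7144, 40+=10812
Period 2.
Births: 4347 × 0.236 = 1026, 7144 × 0.543 = 3879 → total 4905
Group 2: 7138 × 0.981 = 7002
Group 3: 5052 × 0.966 = 4880
Group 4: 4347 × 0.972 = 4225
Group 5: 7144 × 0.935 + 10812 × 0.328 = 6680 + 3546 = 10226
Population now: 0–9=4905, 10–19=7002, 20–29=4880, 30–39=4225, 40+=10226
Period 3.
Births: 4880 × 0.236 = 1152, 4225 × 0.543 = 2294 → total 3446
Group 2: 4905 × 0.981 = 4812
Group 3: 7002 × 0.966 = 6764
Group 4: 4880 × 0.972 = 4743
Group 5: 4225 × 0.935 + 10226 × 0.328 = 3950 + 3354 = 7304
Population now: 0–9=3446, 10–19=4812, 20–29=6764, 30–39=4743, 40+=7304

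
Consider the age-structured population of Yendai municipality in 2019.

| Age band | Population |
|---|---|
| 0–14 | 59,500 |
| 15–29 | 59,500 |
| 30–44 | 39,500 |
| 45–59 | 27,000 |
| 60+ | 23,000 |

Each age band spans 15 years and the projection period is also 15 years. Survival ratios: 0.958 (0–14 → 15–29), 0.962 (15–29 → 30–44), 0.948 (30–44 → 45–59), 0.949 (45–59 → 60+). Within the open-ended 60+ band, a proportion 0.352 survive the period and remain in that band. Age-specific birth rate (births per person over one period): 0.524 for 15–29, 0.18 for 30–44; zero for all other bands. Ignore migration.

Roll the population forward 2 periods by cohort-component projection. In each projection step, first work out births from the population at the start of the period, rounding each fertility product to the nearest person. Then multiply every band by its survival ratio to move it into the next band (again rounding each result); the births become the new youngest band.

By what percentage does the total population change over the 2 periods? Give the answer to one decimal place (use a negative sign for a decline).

11.9

— Period 1 —
Births: 59500 × 0.524 = 31178  |  39500 × 0.18 = 7110 — total 38288
15–29: 59500 × 0.958 = 57001
30–44: 59500 × 0.962 = 57239
45–59: 39500 × 0.948 = 37446
60+: 27000 × 0.949 + 23000 × 0.352 = 25623 + 8096 = 33719
Population now: 0–14=38288, 15–29=57001, 30–44=57239, 45–59=37446, 60+=33719
— Period 2 —
Births: 57001 × 0.524 = 29869  |  57239 × 0.18 = 10303 — total 40172
15–29: 38288 × 0.958 = 36680
30–44: 57001 × 0.962 = 54835
45–59: 57239 × 0.948 = 54263
60+: 37446 × 0.949 + 33719 × 0.352 = 35536 + 11869 = 47405
Population now: 0–14=40172, 15–29=36680, 30–44=54835, 45–59=54263, 60+=47405
Total: 208500 → 233355; change = 24855; percentage change = 11.9%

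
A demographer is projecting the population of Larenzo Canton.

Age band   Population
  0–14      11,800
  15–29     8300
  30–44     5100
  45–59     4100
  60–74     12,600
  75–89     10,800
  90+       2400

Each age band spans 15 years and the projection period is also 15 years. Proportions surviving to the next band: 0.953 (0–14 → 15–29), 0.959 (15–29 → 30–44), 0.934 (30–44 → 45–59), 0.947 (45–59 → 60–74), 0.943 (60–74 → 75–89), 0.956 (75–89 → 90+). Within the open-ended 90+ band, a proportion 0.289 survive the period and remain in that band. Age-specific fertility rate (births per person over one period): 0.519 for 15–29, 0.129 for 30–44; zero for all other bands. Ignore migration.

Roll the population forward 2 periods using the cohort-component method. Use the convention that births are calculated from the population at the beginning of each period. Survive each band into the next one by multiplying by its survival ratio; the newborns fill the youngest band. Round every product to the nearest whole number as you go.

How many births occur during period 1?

Period 1:
Births: 8300 × 0.519 = 4308  |  5100 × 0.129 = 658 → 4966
15–29: 11800 × 0.953 = 11245
30–44: 8300 × 0.959 = 7960
45–59: 5100 × 0.934 = 4763
60–74: 4100 × 0.947 = 3883
75–89: 12600 × 0.943 = 11882
90+: 10800 × 0.956 + 2400 × 0.289 = 10325 + 694 = 11019
End of period: [4966, 11245, 7960, 4763, 3883, 11882, 11019]

4966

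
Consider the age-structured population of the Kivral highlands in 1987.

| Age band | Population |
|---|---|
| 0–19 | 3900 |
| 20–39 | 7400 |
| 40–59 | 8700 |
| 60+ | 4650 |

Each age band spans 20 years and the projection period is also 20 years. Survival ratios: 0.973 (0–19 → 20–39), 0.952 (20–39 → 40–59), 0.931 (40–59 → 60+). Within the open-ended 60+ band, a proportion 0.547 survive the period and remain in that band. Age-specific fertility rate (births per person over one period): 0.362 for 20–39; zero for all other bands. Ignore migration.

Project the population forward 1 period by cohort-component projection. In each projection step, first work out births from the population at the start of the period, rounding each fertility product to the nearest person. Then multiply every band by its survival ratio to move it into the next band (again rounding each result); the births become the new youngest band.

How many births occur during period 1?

(Bands numbered youngest = 1 to oldest = 4.)
Period 1.
Births: 7400 × 0.362 = 2679
Band 2: 3900 × 0.973 = 3795
Band 3: 7400 × 0.952 = 7045
Band 4: 8700 × 0.931 + 4650 × 0.547 = 8100 + 2544 = 10644
Population now: 0–19=2679, 20–39=3795, 40–59=7045, 60+=10644

2679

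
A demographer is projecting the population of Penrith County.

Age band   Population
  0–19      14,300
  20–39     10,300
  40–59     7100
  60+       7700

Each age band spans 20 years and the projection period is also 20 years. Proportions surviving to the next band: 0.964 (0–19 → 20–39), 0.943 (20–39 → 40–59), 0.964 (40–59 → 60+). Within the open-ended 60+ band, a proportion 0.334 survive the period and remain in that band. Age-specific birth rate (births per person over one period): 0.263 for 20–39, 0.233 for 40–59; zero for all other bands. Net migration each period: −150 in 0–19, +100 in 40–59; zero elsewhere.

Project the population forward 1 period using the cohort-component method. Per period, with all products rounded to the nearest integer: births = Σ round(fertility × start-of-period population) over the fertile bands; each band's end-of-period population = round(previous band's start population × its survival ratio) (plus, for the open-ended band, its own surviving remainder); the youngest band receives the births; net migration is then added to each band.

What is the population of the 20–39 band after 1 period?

Call the bands 1 to 4, youngest first.
Period 1.
Births: 10300 * 0.263 = 2709  |  7100 * 0.233 = 1654 → total 4363
Band 2: 14300 * 0.964 = 13785
Band 3: 10300 * 0.943 = 9713
Band 4: 7100 * 0.964 + 7700 * 0.334 = 6844 + 2572 = 9416
Net migration: Band 1 − 150 → 4213; Band 3 + 100 → 9813
Giving 4213 / 13785 / 9813 / 9416.

13785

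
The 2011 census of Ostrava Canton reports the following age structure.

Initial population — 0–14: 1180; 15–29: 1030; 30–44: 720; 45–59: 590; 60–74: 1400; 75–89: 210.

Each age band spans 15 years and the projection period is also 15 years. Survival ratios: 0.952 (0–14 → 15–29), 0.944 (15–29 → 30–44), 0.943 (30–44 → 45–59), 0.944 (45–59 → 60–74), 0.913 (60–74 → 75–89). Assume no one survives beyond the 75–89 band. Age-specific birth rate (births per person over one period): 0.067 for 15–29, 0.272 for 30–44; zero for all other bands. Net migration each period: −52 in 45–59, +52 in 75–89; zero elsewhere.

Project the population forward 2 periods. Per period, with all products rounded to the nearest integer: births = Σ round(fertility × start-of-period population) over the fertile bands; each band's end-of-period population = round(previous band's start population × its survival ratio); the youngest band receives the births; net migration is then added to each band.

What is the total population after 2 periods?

Let group 1 be 0–14 through group 6 = 75–89.
Period 1:
Births: 1030 × 0.067 = 69 ; 720 × 0.272 = 196 → total 265
Group 2: 1180 × 0.952 = 1123
Group 3: 1030 × 0.944 = 972
Group 4: 720 × 0.943 = 679
Group 5: 590 × 0.944 = 557
Group 6: 1400 × 0.913 = 1278
Net migration: Group 4 − 52 → 627; Group 6 + 52 → 1330
End of period: [265, 1123, 972, 627, 557, 1330]
Period 2:
Births: 1123 × 0.067 = 75 ; 972 × 0.272 = 264 → total 339
Group 2: 265 × 0.952 = 252
Group 3: 1123 × 0.944 = 1060
Group 4: 972 × 0.943 = 917
Group 5: 627 × 0.944 = 592
Group 6: 557 × 0.913 = 509
Net migration: Group 4 − 52 → 865; Group 6 + 52 → 561
End of period: [339, 252, 1060, 865, 592, 561]
Total after period 2: 339 + 252 + 1060 + 865 + 592 + 561 = 3669

3669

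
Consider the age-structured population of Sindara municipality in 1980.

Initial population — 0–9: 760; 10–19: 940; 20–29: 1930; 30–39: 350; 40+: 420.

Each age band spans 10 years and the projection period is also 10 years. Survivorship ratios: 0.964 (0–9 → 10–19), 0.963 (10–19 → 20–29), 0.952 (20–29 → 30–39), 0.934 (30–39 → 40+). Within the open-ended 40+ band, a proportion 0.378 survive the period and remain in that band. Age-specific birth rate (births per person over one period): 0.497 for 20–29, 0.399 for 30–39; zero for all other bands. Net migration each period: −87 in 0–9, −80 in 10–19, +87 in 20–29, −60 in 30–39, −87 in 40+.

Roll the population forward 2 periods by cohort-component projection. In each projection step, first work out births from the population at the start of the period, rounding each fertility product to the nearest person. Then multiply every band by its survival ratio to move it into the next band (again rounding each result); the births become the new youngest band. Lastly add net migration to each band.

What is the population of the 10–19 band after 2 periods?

(Bands numbered youngest = 1 to oldest = 5.)
Period 1:
Births: 1930 × 0.497 = 959  |  350 × 0.399 = 140 — total 1099
Band 2: 760 × 0.964 = 733
Band 3: 940 × 0.963 = 905
Band 4: 1930 × 0.952 = 1837
Band 5: 350 × 0.934 + 420 × 0.378 = 327 + 159 = 486
Net migration: Band 1 − 87 → 1012; Band 2 − 80 → 653; Band 3 + 87 → 992; Band 4 − 60 → 1777; Band 5 − 87 → 399
End of period: [1012, 653, 992, 1777, 399]
Period 2:
Births: 992 × 0.497 = 493  |  1777 × 0.399 = 709 — total 1202
Band 2: 1012 × 0.964 = 976
Band 3: 653 × 0.963 = 629
Band 4: 992 × 0.952 = 944
Band 5: 1777 × 0.934 + 399 × 0.378 = 1660 + 151 = 1811
Net migration: Band 1 − 87 → 1115; Band 2 − 80 → 896; Band 3 + 87 → 716; Band 4 − 60 → 884; Band 5 − 87 → 1724
End of period: [1115, 896, 716, 884, 1724]

896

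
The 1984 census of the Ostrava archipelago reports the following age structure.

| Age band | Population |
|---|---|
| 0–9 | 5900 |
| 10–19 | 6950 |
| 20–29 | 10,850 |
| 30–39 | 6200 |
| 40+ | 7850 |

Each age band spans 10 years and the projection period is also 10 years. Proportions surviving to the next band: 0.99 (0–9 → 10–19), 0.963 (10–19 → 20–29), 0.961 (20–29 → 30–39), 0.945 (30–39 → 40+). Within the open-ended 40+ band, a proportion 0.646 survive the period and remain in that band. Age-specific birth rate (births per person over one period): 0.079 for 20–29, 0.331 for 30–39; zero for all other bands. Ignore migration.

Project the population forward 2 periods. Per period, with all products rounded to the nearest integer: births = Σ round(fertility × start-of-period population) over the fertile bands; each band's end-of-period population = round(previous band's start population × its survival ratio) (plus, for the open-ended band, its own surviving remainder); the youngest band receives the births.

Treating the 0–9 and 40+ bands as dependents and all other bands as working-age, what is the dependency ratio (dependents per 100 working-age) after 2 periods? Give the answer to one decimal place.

139.9

After projecting period 1:
Births: 10850 × 0.079 = 857, 6200 × 0.331 = 2052 ⇒ total 2909
10–19: 5900 × 0.99 = 5841
20–29: 6950 × 0.963 = 6693
30–39: 10850 × 0.961 = 10427
40+: 6200 × 0.945 + 7850 × 0.646 = 5859 + 5071 = 10930
Giving 2909 / 5841 / 6693 / 10427 / 10930.
After projecting period 2:
Births: 6693 × 0.079 = 529, 10427 × 0.331 = 3451 ⇒ total 3980
10–19: 2909 × 0.99 = 2880
20–29: 5841 × 0.963 = 5625
30–39: 6693 × 0.961 = 6432
40+: 10427 × 0.945 + 10930 × 0.646 = 9854 + 7061 = 16915
Giving 3980 / 2880 / 5625 / 6432 / 16915.
Dependents (band 0–9 + band 40+) = 3980 + 16915 = 20895; working-age = 14937; ratio = 20895/14937 × 100 = 139.9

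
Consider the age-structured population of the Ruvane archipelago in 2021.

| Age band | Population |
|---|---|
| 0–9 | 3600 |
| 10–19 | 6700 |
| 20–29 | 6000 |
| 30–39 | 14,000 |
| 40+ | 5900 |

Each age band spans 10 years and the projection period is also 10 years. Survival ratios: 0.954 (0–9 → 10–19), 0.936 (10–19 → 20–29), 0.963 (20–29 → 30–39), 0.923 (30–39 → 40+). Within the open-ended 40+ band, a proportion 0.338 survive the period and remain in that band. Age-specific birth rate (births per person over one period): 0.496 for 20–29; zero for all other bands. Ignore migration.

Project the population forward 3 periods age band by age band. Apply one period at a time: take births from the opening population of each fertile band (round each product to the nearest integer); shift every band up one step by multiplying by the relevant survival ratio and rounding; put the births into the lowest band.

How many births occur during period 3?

[period 1]
Births: 6000 × 0.496 = 2976
10–19: 3600 × 0.954 = 3434
20–29: 6700 × 0.936 = 6271
30–39: 6000 × 0.963 = 5778
40+: 14000 × 0.923 + 5900 × 0.338 = 12922 + 1994 = 14916
Population now: 0–9=2976, 10–19=3434, 20–29=6271, 30–39=5778, 40+=14916
[period 2]
Births: 6271 × 0.496 = 3110
10–19: 2976 × 0.954 = 2839
20–29: 3434 × 0.936 = 3214
30–39: 6271 × 0.963 = 6039
40+: 5778 × 0.923 + 14916 × 0.338 = 5333 + 5042 = 10375
Population now: 0–9=3110, 10–19=2839, 20–29=3214, 30–39=6039, 40+=10375
[period 3]
Births: 3214 × 0.496 = 1594
10–19: 3110 × 0.954 = 2967
20–29: 2839 × 0.936 = 2657
30–39: 3214 × 0.963 = 3095
40+: 6039 × 0.923 + 10375 × 0.338 = 5574 + 3507 = 9081
Population now: 0–9=1594, 10–19=2967, 20–29=2657, 30–39=3095, 40+=9081

1594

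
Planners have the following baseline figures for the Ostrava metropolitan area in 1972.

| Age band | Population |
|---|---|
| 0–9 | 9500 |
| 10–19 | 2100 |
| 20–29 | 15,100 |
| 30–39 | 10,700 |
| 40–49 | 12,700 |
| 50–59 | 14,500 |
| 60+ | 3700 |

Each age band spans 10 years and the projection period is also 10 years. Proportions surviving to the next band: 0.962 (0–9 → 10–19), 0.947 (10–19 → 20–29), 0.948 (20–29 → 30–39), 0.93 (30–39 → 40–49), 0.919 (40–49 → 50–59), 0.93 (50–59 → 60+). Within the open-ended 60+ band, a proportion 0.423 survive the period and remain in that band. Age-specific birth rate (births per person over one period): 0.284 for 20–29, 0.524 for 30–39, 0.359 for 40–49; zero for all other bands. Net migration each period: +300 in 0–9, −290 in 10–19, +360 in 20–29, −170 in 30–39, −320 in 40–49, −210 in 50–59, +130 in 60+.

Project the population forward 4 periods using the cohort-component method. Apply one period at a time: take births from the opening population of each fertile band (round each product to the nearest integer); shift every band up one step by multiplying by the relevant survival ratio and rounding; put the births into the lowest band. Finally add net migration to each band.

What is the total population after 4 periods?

Numbering the groups 1..7 from youngest to oldest:
[period 1]
Births: 15100 * 0.284 = 4288, 10700 * 0.524 = 5607, 12700 * 0.359 = 4559 → 14454
Group 2: 9500 * 0.962 = 9139
Group 3: 2100 * 0.947 = 1989
Group 4: 15100 * 0.948 = 14315
Group 5: 10700 * 0.93 = 9951
Group 6: 12700 * 0.919 = 11671
Group 7: 14500 * 0.93 + 3700 * 0.423 = 13485 + 1565 = 15050
Net migration: Group 1 + 300 → 14754; Group 2 − 290 → 8849; Group 3 + 360 → 2349; Group 4 − 170 → 14145; Group 5 − 320 → 9631; Group 6 − 210 → 11461; Group 7 + 130 → 15180
Population now: 0–9=14754, 10–19=8849, 20–29=2349, 30–39=14145, 40–49=9631, 50–59=11461, 60+=15180
[period 2]
Births: 2349 * 0.284 = 667, 14145 * 0.524 = 7412, 9631 * 0.359 = 3458 → 11537
Group 2: 14754 * 0.962 = 14193
Group 3: 8849 * 0.947 = 8380
Group 4: 2349 * 0.948 = 2227
Group 5: 14145 * 0.93 = 13155
Group 6: 9631 * 0.919 = 8851
Group 7: 11461 * 0.93 + 15180 * 0.423 = 10659 + 6421 = 17080
Net migration: Group 1 + 300 → 11837; Group 2 − 290 → 13903; Group 3 + 360 → 8740; Group 4 − 170 → 2057; Group 5 − 320 → 12835; Group 6 − 210 → 8641; Group 7 + 130 → 17210
Population now: 0–9=11837, 10–19=13903, 20–29=8740, 30–39=2057, 40–49=12835, 50–59=8641, 60+=17210
[period 3]
Births: 8740 * 0.284 = 2482, 2057 * 0.524 = 1078, 12835 * 0.359 = 4608 → 8168
Group 2: 11837 * 0.962 = 11387
Group 3: 13903 * 0.947 = 13166
Group 4: 8740 * 0.948 = 8286
Group 5: 2057 * 0.93 = 1913
Group 6: 12835 * 0.919 = 11795
Group 7: 8641 * 0.93 + 17210 * 0.423 = 8036 + 7280 = 15316
Net migration: Group 1 + 300 → 8468; Group 2 − 290 → 11097; Group 3 + 360 → 13526; Group 4 − 170 → 8116; Group 5 − 320 → 1593; Group 6 − 210 → 11585; Group 7 + 130 → 15446
Population now: 0–9=8468, 10–19=11097, 20–29=13526, 30–39=8116, 40–49=1593, 50–59=11585, 60+=15446
[period 4]
Births: 13526 * 0.284 = 3841, 8116 * 0.524 = 4253, 1593 * 0.359 = 572 → 8666
Group 2: 8468 * 0.962 = 8146
Group 3: 11097 * 0.947 = 10509
Group 4: 13526 * 0.948 = 12823
Group 5: 8116 * 0.93 = 7548
Group 6: 1593 * 0.919 = 1464
Group 7: 11585 * 0.93 + 15446 * 0.423 = 10774 + 6534 = 17308
Net migration: Group 1 + 300 → 8966; Group 2 − 290 → 7856; Group 3 + 360 → 10869; Group 4 − 170 → 12653; Group 5 − 320 → 7228; Group 6 − 210 → 1254; Group 7 + 130 → 17438
Population now: 0–9=8966, 10–19=7856, 20–29=10869, 30–39=12653, 40–49=7228, 50–59=1254, 60+=17438
Total after period 4: 8966 + 7856 + 10869 + 12653 + 7228 + 1254 + 17438 = 66264

66264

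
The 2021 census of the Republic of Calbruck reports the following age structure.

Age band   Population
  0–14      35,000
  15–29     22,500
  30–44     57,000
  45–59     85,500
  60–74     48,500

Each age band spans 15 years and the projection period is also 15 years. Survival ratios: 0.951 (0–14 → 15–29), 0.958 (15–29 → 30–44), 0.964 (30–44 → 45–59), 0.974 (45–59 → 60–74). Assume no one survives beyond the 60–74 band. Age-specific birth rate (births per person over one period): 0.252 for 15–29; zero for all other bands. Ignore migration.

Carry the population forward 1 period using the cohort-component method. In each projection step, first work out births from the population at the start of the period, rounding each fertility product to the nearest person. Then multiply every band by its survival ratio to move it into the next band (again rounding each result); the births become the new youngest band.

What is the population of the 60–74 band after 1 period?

83277

[period 1]
Births: 22500 * 0.252 = 5670
15–29: 35000 * 0.951 = 33285
30–44: 22500 * 0.958 = 21555
45–59: 57000 * 0.964 = 54948
60–74: 85500 * 0.974 = 83277
End of period: [5670, 33285, 21555, 54948, 83277]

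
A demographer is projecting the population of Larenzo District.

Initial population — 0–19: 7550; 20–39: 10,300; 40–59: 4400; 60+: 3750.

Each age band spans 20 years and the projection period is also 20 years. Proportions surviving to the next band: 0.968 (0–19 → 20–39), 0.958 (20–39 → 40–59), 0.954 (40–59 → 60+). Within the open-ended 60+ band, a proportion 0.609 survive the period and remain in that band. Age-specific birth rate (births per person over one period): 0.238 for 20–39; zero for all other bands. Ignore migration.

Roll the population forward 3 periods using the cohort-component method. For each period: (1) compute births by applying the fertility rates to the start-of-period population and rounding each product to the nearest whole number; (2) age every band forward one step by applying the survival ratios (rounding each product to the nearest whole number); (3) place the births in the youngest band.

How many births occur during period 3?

Let band 1 be 0–19 through band 4 = 60+.
— Period 1 —
Births: 10300 * 0.238 = 2451
Band 2: 7550 * 0.968 = 7308
Band 3: 10300 * 0.958 = 9867
Band 4: 4400 * 0.954 + 3750 * 0.609 = 4198 + 2284 = 6482
Giving 2451 / 7308 / 9867 / 6482.
— Period 2 —
Births: 7308 * 0.238 = 1739
Band 2: 2451 * 0.968 = 2373
Band 3: 7308 * 0.958 = 7001
Band 4: 9867 * 0.954 + 6482 * 0.609 = 9413 + 3948 = 13361
Giving 1739 / 2373 / 7001 / 13361.
— Period 3 —
Births: 2373 * 0.238 = 565
Band 2: 1739 * 0.968 = 1683
Band 3: 2373 * 0.958 = 2273
Band 4: 7001 * 0.954 + 13361 * 0.609 = 6679 + 8137 = 14816
Giving 565 / 1683 / 2273 / 14816.

565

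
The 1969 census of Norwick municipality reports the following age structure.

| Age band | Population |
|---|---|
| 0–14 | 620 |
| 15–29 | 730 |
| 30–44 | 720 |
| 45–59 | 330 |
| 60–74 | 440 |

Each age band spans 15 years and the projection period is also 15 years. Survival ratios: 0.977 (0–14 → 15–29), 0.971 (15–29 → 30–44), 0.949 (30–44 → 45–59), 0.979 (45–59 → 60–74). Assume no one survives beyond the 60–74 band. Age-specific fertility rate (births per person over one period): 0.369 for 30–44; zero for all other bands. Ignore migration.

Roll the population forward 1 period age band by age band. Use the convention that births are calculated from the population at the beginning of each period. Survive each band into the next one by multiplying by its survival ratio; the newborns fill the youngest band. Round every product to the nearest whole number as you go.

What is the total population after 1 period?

2587

Let group 1 be 0–14 through group 5 = 60–74.
Period 1.
Births: 720 * 0.369 = 266
Group 2: 620 * 0.977 = 606
Group 3: 730 * 0.971 = 709
Group 4: 720 * 0.949 = 683
Group 5: 330 * 0.979 = 323
→ [266, 606, 709, 683, 323]
Total after period 1: 266 + 606 + 709 + 683 + 323 = 2587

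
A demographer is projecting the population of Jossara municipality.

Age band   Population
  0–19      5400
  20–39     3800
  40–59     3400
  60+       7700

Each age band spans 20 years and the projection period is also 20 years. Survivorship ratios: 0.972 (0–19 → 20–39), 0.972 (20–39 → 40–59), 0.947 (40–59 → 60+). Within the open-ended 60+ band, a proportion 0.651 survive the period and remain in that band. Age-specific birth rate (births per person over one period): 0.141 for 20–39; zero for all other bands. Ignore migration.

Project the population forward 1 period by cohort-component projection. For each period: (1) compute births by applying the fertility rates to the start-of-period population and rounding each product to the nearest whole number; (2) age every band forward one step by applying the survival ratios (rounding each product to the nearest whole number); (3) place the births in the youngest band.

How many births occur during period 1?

Period 1.
Births: 3800 × 0.141 = 536
20–39: 5400 × 0.972 = 5249
40–59: 3800 × 0.972 = 3694
60+: 3400 × 0.947 + 7700 × 0.651 = 3220 + 5013 = 8233
Giving 536 / 5249 / 3694 / 8233.

536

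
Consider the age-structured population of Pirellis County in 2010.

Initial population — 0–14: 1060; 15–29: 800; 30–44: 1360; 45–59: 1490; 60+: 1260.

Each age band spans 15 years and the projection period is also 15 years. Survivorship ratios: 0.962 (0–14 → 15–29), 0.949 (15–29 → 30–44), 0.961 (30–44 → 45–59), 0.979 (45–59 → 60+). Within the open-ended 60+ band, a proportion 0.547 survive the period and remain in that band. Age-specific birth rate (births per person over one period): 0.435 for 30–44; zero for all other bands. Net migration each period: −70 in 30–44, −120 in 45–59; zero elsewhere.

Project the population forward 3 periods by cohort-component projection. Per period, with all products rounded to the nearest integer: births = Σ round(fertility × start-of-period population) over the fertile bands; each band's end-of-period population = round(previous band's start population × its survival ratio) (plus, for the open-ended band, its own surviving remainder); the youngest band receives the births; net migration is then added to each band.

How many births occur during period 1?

592

Let band 1 be 0–14 through band 5 = 60+.
— Period 1 —
Births: 1360 × 0.435 = 592
Band 2: 1060 × 0.962 = 1020
Band 3: 800 × 0.949 = 759
Band 4: 1360 × 0.961 = 1307
Band 5: 1490 × 0.979 + 1260 × 0.547 = 1459 + 689 = 2148
Net migration: Band 3 − 70 → 689; Band 4 − 120 → 1187
→ [592, 1020, 689, 1187, 2148]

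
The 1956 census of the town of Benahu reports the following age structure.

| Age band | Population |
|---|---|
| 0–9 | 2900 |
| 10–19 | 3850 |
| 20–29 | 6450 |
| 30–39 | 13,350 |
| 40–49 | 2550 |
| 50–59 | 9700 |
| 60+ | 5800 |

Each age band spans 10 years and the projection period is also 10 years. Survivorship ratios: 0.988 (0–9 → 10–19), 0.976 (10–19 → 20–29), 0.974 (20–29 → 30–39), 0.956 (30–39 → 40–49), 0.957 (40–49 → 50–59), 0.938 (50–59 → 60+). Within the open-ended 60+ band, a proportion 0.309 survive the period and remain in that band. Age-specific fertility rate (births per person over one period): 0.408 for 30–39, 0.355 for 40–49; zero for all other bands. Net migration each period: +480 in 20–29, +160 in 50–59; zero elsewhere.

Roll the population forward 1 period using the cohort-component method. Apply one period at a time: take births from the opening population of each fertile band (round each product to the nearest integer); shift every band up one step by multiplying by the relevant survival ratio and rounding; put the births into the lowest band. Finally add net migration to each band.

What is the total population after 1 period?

(Bands numbered youngest = 1 to oldest = 7.)
After projecting period 1:
Births: 13350 × 0.408 = 5447 ; 2550 × 0.355 = 905 ⇒ total 6352
Band 2: 2900 × 0.988 = 2865
Band 3: 3850 × 0.976 = 3758
Band 4: 6450 × 0.974 = 6282
Band 5: 13350 × 0.956 = 12763
Band 6: 2550 × 0.957 = 2440
Band 7: 9700 × 0.938 + 5800 × 0.309 = 9099 + 1792 = 10891
Net migration: Band 3 + 480 → 4238; Band 6 + 160 → 2600
→ [6352, 2865, 4238, 6282, 12763, 2600, 10891]
Total after period 1: 6352 + 2865 + 4238 + 6282 + 12763 + 2600 + 10891 = 45991

45991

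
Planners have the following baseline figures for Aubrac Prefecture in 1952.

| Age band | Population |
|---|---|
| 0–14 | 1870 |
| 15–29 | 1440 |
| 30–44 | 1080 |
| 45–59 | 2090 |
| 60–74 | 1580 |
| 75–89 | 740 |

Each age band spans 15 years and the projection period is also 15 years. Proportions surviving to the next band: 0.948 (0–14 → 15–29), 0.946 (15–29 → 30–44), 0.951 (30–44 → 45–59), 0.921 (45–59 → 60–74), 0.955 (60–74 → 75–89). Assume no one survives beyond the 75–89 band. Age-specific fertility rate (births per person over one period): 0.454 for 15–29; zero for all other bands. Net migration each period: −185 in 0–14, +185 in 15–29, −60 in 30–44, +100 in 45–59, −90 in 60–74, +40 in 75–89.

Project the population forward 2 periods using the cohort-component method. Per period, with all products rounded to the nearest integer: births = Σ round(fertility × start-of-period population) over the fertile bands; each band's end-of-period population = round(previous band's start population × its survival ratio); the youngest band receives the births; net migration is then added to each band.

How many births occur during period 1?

654

[period 1]
Births: 1440 × 0.454 = 654
15–29: 1870 × 0.948 = 1773
30–44: 1440 × 0.946 = 1362
45–59: 1080 × 0.951 = 1027
60–74: 2090 × 0.921 = 1925
75–89: 1580 × 0.955 = 1509
Net migration: 0–14 − 185 → 469; 15–29 + 185 → 1958; 30–44 − 60 → 1302; 45–59 + 100 → 1127; 60–74 − 90 → 1835; 75–89 + 40 → 1549
Population now: 0–14=469, 15–29=1958, 30–44=1302, 45–59=1127, 60–74=1835, 75–89=1549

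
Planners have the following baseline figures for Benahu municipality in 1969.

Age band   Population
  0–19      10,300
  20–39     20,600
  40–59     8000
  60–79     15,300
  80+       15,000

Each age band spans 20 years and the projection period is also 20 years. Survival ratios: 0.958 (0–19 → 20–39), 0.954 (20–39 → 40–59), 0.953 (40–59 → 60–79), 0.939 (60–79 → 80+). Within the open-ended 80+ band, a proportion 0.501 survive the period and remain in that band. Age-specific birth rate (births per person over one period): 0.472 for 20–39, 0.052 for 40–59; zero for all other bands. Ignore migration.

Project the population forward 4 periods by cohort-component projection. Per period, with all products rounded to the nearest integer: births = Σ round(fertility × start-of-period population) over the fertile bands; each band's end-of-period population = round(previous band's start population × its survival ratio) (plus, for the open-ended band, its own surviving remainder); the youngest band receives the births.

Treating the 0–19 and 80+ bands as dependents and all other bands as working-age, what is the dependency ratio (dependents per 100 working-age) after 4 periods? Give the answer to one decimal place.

Call the groups 1 to 5, youngest first.
After projecting period 1:
Births: 20600 × 0.472 = 9723, 8000 × 0.052 = 416 ⇒ total 10139
Group 2: 10300 × 0.958 = 9867
Group 3: 20600 × 0.954 = 19652
Group 4: 8000 × 0.953 = 7624
Group 5: 15300 × 0.939 + 15000 × 0.501 = 14367 + 7515 = 21882
End of period: [10139, 9867, 19652, 7624, 21882]
After projecting period 2:
Births: 9867 × 0.472 = 4657, 19652 × 0.052 = 1022 ⇒ total 5679
Group 2: 10139 × 0.958 = 9713
Group 3: 9867 × 0.954 = 9413
Group 4: 19652 × 0.953 = 18728
Group 5: 7624 × 0.939 + 21882 × 0.501 = 7159 + 10963 = 18122
End of period: [5679, 9713, 9413, 18728, 18122]
After projecting period 3:
Births: 9713 × 0.472 = 4585, 9413 × 0.052 = 489 ⇒ total 5074
Group 2: 5679 × 0.958 = 5440
Group 3: 9713 × 0.954 = 9266
Group 4: 9413 × 0.953 = 8971
Group 5: 18728 × 0.939 + 18122 × 0.501 = 17586 + 9079 = 26665
End of period: [5074, 5440, 9266, 8971, 26665]
After projecting period 4:
Births: 5440 × 0.472 = 2568, 9266 × 0.052 = 482 ⇒ total 3050
Group 2: 5074 × 0.958 = 4861
Group 3: 5440 × 0.954 = 5190
Group 4: 9266 × 0.953 = 8830
Group 5: 8971 × 0.939 + 26665 × 0.501 = 8424 + 13359 = 21783
End of period: [3050, 4861, 5190, 8830, 21783]
Dependents (band 0–19 + band 80+) = 3050 + 21783 = 24833; working-age = 18881; ratio = 24833/18881 × 100 = 131.5

131.5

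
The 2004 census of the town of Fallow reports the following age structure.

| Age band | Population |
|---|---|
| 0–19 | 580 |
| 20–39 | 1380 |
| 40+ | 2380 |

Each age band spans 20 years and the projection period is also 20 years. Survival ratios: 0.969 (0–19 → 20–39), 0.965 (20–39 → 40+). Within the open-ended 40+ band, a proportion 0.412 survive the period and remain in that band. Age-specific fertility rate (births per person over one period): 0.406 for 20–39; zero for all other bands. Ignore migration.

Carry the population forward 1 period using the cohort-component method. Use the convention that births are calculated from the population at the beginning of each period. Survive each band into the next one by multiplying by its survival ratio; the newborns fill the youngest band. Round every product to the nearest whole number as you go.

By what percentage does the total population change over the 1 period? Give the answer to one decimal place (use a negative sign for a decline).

-20.9

After projecting period 1:
Births: 1380 * 0.406 = 560
20–39: 580 * 0.969 = 562
40+: 1380 * 0.965 + 2380 * 0.412 = 1332 + 981 = 2313
End of period: [560, 562, 2313]
Total: 4340 → 3435; change = -905; percentage change = -20.9%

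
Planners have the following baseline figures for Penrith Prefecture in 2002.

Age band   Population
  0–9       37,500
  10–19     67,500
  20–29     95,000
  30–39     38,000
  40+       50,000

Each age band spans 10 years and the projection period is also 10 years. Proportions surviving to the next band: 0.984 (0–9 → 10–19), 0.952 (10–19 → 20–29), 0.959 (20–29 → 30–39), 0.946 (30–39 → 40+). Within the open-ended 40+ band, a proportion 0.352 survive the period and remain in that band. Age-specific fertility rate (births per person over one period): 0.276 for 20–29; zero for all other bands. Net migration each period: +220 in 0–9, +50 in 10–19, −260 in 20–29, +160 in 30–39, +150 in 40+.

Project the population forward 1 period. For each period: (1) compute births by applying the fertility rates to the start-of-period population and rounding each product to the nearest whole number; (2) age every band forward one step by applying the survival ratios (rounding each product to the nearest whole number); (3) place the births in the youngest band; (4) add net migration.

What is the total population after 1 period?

After projecting period 1:
Births: 95000 × 0.276 = 26220
10–19: 37500 × 0.984 = 36900
20–29: 67500 × 0.952 = 64260
30–39: 95000 × 0.959 = 91105
40+: 38000 × 0.946 + 50000 × 0.352 = 35948 + 17600 = 53548
Net migration: 0–9 + 220 → 26440; 10–19 + 50 → 36950; 20–29 − 260 → 64000; 30–39 + 160 → 91265; 40+ + 150 → 53698
Giving 26440 / 36950 / 64000 / 91265 / 53698.
Total after period 1: 26440 + 36950 + 64000 + 91265 + 53698 = 272353

272353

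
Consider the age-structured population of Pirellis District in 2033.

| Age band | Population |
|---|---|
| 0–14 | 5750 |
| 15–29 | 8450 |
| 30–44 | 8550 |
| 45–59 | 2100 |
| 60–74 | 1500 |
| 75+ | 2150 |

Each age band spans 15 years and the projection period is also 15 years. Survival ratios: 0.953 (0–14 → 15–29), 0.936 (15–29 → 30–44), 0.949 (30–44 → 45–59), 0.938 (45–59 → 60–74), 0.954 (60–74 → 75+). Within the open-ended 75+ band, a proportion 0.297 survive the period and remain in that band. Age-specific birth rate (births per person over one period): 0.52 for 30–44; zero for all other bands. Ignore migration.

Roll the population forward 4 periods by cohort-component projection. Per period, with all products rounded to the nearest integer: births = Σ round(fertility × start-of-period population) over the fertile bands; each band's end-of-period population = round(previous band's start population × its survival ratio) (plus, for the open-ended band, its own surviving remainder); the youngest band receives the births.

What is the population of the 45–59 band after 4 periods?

[period 1]
Births: 8550 × 0.52 = 4446
15–29: 5750 × 0.953 = 5480
30–44: 8450 × 0.936 = 7909
45–59: 8550 × 0.949 = 8114
60–74: 2100 × 0.938 = 1970
75+: 1500 × 0.954 + 2150 × 0.297 = 1431 + 639 = 2070
Population now: 0–14=4446, 15–29=5480, 30–44=7909, 45–59=8114, 60–74=1970, 75+=2070
[period 2]
Births: 7909 × 0.52 = 4113
15–29: 4446 × 0.953 = 4237
30–44: 5480 × 0.936 = 5129
45–59: 7909 × 0.949 = 7506
60–74: 8114 × 0.938 = 7611
75+: 1970 × 0.954 + 2070 × 0.297 = 1879 + 615 = 2494
Population now: 0–14=4113, 15–29=4237, 30–44=5129, 45–59=7506, 60–74=7611, 75+=2494
[period 3]
Births: 5129 × 0.52 = 2667
15–29: 4113 × 0.953 = 3920
30–44: 4237 × 0.936 = 3966
45–59: 5129 × 0.949 = 4867
60–74: 7506 × 0.938 = 7041
75+: 7611 × 0.954 + 2494 × 0.297 = 7261 + 741 = 8002
Population now: 0–14=2667, 15–29=3920, 30–44=3966, 45–59=4867, 60–74=7041, 75+=8002
[period 4]
Births: 3966 × 0.52 = 2062
15–29: 2667 × 0.953 = 2542
30–44: 3920 × 0.936 = 3669
45–59: 3966 × 0.949 = 3764
60–74: 4867 × 0.938 = 4565
75+: 7041 × 0.954 + 8002 × 0.297 = 6717 + 2377 = 9094
Population now: 0–14=2062, 15–29=2542, 30–44=3669, 45–59=3764, 60–74=4565, 75+=9094

3764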